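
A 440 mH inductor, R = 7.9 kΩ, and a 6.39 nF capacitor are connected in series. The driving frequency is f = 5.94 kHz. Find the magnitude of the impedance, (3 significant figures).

14600 Ω

ω = 2πf = 37320 rad/s
X_L = ωL = 16400 Ω
X_C = 1/(ωC) = 4190 Ω
Net reactance X = X_L − X_C = 12200 Ω
Z = 7900 + j12200 Ω
|Z| = √(7900² + 12200²) = 14600 Ω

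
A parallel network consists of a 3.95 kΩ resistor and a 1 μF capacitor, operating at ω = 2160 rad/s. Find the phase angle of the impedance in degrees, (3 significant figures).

-83.3°

X_C = 1/(ωC) = 463 Ω
Parallel: admittances add. Y = 1/R + jωC
Y = (0.000253 + j0.00216) S
|Y| = 0.00217 S → |Z| = 1/|Y| = 460 Ω, ∠Z = −∠Y = -83.3°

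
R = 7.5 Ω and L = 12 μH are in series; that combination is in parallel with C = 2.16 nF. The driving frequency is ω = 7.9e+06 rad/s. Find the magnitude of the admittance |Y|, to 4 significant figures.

X_L = ωL = 94.80 Ω
X_C = 1/(ωC) = 58.60 Ω
Branch 1 (R+jX_L): Z₁ = 7.500 + j94.80 Ω, |Z₁| = 95.10 Ω
Branch 2 (−jX_C): Z₂ = −j58.60 Ω
Parallel: Z = Z₁Z₂/(Z₁+Z₂), |Z| = 150.8 Ω, ∠Z = -82.82°
|Y| = 1/|Z| = 6.633 mS

6.633 mS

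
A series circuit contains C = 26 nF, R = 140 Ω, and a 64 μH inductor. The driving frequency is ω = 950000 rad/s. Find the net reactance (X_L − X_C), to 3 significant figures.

20.3 Ω

X_L = ωL = 60.8 Ω
X_C = 1/(ωC) = 40.5 Ω
X = 60.8 − 40.5 = 20.3 Ω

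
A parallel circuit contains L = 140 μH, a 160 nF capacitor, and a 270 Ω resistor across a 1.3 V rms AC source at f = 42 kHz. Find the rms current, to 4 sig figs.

ω = 2πf = 263900 rad/s
X_L = ωL = 36.95 Ω
X_C = 1/(ωC) = 23.68 Ω
Parallel: admittances add. Y = 1/R + 1/(jωL) + jωC
Y = (0.003704 + j0.01516) S
|Y| = 0.01560 S → |Z| = 1/|Y| = 64.10 Ω, ∠Z = −∠Y = -76.27°
I = V/|Z| = 1.3/64.10 = 20.28 mA

20.28 mA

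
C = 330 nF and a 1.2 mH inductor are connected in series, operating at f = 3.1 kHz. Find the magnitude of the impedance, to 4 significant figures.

132.2 Ω

ω = 2πf = 19480 rad/s
X_L = ωL = 23.37 Ω
X_C = 1/(ωC) = 155.6 Ω
Net reactance X = X_L − X_C = -132.2 Ω
Z = − j132.2 Ω
|Z| = √(0² + 132.2²) = 132.2 Ω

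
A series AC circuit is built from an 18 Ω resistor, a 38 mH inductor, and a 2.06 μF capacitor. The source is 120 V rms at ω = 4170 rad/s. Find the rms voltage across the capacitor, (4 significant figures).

X_L = ωL = 158.5 Ω
X_C = 1/(ωC) = 116.4 Ω
Net reactance X = X_L − X_C = 42.05 Ω
Z = 18.00 + j42.05 Ω
|Z| = √(18.00² + 42.05²) = 45.74 Ω
I = V/|Z| = 2.624 A
V_C = I·|Z_C| = 2.624 × 116.4 = 305.4 V

305.4 V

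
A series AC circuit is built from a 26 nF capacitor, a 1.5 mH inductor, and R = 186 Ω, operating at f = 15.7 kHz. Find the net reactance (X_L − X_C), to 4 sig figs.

ω = 2πf = 98650 rad/s
X_L = ωL = 148.0 Ω
X_C = 1/(ωC) = 389.9 Ω
X = 148.0 − 389.9 = -241.9 Ω

-241.9 Ω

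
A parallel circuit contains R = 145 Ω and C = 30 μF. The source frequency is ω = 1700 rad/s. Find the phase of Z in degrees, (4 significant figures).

X_C = 1/(ωC) = 19.61 Ω
Parallel: admittances add. Y = 1/R + jωC
Y = (0.006897 + j0.05100) S
|Y| = 0.05146 S → |Z| = 1/|Y| = 19.43 Ω, ∠Z = −∠Y = -82.30°

-82.30°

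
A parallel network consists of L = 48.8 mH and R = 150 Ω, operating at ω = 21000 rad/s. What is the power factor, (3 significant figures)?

X_L = ωL = 1020 Ω
Parallel: admittances add. Y = 1/R + 1/(jωL)
Y = (0.00667 − j0.000976) S
|Y| = 0.00674 S → |Z| = 1/|Y| = 148 Ω, ∠Z = −∠Y = 8.33°
cos φ = cos(8.33°) = 0.989

0.989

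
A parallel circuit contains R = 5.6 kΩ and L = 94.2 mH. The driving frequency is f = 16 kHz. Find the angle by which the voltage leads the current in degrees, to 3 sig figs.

30.6°

ω = 2πf = 100500 rad/s
X_L = ωL = 9470 Ω
Parallel: admittances add. Y = 1/R + 1/(jωL)
Y = (0.000179 − j0.000106) S
|Y| = 0.000207 S → |Z| = 1/|Y| = 4820 Ω, ∠Z = −∠Y = 30.6°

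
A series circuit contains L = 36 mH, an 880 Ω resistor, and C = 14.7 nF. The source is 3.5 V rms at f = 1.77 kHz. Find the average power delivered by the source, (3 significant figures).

ω = 2πf = 11120 rad/s
X_L = ωL = 400 Ω
X_C = 1/(ωC) = 6120 Ω
Net reactance X = X_L − X_C = -5720 Ω
Z = 880 − j5720 Ω
|Z| = √(880² + 5720²) = 5780 Ω
∠Z = arctan(-5720/880) = -81.2°
I = V/|Z| = 605 μA
P = VI cos φ = 3.5 × 0.000605 × cos(-81.2°) = 322 μW

322 μW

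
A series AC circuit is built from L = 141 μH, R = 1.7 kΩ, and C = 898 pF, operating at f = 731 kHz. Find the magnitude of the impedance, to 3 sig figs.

ω = 2πf = 4.593e+06 rad/s
X_L = ωL = 648 Ω
X_C = 1/(ωC) = 242 Ω
Net reactance X = X_L − X_C = 405 Ω
Z = 1700 + j405 Ω
|Z| = √(1700² + 405²) = 1750 Ω

1750 Ω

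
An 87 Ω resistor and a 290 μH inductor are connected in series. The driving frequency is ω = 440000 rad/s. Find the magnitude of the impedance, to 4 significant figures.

154.4 Ω

X_L = ωL = 127.6 Ω
Z = 87.00 + j127.6 Ω
|Z| = √(87.00² + 127.6²) = 154.4 Ω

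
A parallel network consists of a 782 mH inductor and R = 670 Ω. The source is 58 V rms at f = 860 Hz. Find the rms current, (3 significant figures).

87.6 mA

ω = 2πf = 5404 rad/s
X_L = ωL = 4230 Ω
Parallel: admittances add. Y = 1/R + 1/(jωL)
Y = (0.00149 − j0.000237) S
|Y| = 0.00151 S → |Z| = 1/|Y| = 662 Ω, ∠Z = −∠Y = 9.01°
I = V/|Z| = 58/662 = 87.6 mA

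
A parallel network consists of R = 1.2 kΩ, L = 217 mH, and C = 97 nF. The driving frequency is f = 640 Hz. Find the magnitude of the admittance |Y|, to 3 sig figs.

ω = 2πf = 4021 rad/s
X_L = ωL = 873 Ω
X_C = 1/(ωC) = 2560 Ω
Parallel: admittances add. Y = 1/R + 1/(jωL) + jωC
Y = (0.000833 − j0.000756) S
|Y| = 0.00113 S → |Z| = 1/|Y| = 889 Ω, ∠Z = −∠Y = 42.2°

1.13 mS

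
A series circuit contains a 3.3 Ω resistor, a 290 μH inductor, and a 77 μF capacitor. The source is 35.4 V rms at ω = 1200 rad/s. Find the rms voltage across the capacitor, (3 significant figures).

34.9 V

X_L = ωL = 0.348 Ω
X_C = 1/(ωC) = 10.8 Ω
Net reactance X = X_L − X_C = -10.5 Ω
Z = 3.30 − j10.5 Ω
|Z| = √(3.30² + 10.5²) = 11.0 Ω
I = V/|Z| = 3.22 A
V_C = I·|Z_C| = 3.22 × 10.8 = 34.9 V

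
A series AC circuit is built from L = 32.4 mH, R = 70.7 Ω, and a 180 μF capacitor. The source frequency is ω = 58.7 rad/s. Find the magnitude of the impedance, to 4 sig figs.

X_L = ωL = 1.902 Ω
X_C = 1/(ωC) = 94.64 Ω
Net reactance X = X_L − X_C = -92.74 Ω
Z = 70.70 − j92.74 Ω
|Z| = √(70.70² + 92.74²) = 116.6 Ω

116.6 Ω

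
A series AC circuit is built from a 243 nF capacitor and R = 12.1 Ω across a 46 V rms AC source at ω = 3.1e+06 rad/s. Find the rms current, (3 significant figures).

3.78 A

X_C = 1/(ωC) = 1.33 Ω
Z = 12.1 − j1.33 Ω
|Z| = √(12.1² + 1.33²) = 12.2 Ω
I = V/|Z| = 46/12.2 = 3.78 A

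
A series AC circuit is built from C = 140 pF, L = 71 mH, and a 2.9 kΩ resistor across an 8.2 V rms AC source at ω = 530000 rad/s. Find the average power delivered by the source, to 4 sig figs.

X_L = ωL = 37630 Ω
X_C = 1/(ωC) = 13480 Ω
Net reactance X = X_L − X_C = 24150 Ω
Z = 2900 + j24150 Ω
|Z| = √(2900² + 24150²) = 24330 Ω
∠Z = arctan(24150/2900) = 83.15°
I = V/|Z| = 337.1 μA
P = VI cos φ = 8.2 × 0.0003371 × cos(83.15°) = 329.5 μW

329.5 μW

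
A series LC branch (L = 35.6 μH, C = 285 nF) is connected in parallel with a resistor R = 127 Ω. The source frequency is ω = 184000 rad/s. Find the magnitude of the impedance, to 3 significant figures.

12.5 Ω

X_L = ωL = 6.55 Ω
X_C = 1/(ωC) = 19.1 Ω
Branch 1: Z₁ = R = 127 Ω
Branch 2 (series LC): Z₂ = j(X_L − X_C) = −j12.5 Ω
Parallel: Z = Z₁Z₂/(Z₁+Z₂), |Z| = 12.5 Ω, ∠Z = -84.4°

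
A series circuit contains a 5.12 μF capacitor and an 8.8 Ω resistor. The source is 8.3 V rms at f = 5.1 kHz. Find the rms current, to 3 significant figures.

775 mA

ω = 2πf = 32040 rad/s
X_C = 1/(ωC) = 6.10 Ω
Z = 8.80 − j6.10 Ω
|Z| = √(8.80² + 6.10²) = 10.7 Ω
I = V/|Z| = 8.3/10.7 = 775 mA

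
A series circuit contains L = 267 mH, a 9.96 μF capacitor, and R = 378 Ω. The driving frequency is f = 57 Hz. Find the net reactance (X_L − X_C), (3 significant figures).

-185 Ω

ω = 2πf = 358.1 rad/s
X_L = ωL = 95.6 Ω
X_C = 1/(ωC) = 280 Ω
X = 95.6 − 280 = -185 Ω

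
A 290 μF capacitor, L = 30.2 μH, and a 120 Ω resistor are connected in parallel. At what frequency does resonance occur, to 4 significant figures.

ω₀ = 1/√(LC) = 1/√(3.02e-05 × 0.00029) = 10690 rad/s
f₀ = ω₀/(2π) = 1.701 kHz

1.701 kHz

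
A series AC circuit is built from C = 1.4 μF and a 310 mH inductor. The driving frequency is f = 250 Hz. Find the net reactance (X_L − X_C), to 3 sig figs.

32.2 Ω

ω = 2πf = 1571 rad/s
X_L = ωL = 487 Ω
X_C = 1/(ωC) = 455 Ω
X = 487 − 455 = 32.2 Ω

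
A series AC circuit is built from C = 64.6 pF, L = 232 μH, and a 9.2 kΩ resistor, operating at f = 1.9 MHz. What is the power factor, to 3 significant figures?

ω = 2πf = 1.194e+07 rad/s
X_L = ωL = 2770 Ω
X_C = 1/(ωC) = 1300 Ω
Net reactance X = X_L − X_C = 1470 Ω
Z = 9200 + j1470 Ω
|Z| = √(9200² + 1470²) = 9320 Ω
∠Z = arctan(1470/9200) = 9.10°
cos φ = cos(9.10°) = 0.987

0.987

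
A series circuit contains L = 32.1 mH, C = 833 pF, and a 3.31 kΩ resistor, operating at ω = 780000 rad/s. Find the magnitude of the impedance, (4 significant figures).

X_L = ωL = 25040 Ω
X_C = 1/(ωC) = 1539 Ω
Net reactance X = X_L − X_C = 23500 Ω
Z = 3310 + j23500 Ω
|Z| = √(3310² + 23500²) = 23730 Ω

23730 Ω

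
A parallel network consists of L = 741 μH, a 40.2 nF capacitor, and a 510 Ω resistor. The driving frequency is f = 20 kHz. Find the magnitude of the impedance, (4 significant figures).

166.2 Ω

ω = 2πf = 125700 rad/s
X_L = ωL = 93.12 Ω
X_C = 1/(ωC) = 198.0 Ω
Parallel: admittances add. Y = 1/R + 1/(jωL) + jωC
Y = (0.001961 − j0.005688) S
|Y| = 0.006016 S → |Z| = 1/|Y| = 166.2 Ω, ∠Z = −∠Y = 70.98°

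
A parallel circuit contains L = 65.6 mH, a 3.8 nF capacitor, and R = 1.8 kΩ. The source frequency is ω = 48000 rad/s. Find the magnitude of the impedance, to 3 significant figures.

X_L = ωL = 3150 Ω
X_C = 1/(ωC) = 5480 Ω
Parallel: admittances add. Y = 1/R + 1/(jωL) + jωC
Y = (0.000556 − j0.000135) S
|Y| = 0.000572 S → |Z| = 1/|Y| = 1750 Ω, ∠Z = −∠Y = 13.7°

1750 Ω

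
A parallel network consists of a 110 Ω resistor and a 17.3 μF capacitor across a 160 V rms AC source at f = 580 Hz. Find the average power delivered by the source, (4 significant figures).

ω = 2πf = 3644 rad/s
X_C = 1/(ωC) = 15.86 Ω
Parallel: admittances add. Y = 1/R + jωC
Y = (0.009091 + j0.06305) S
|Y| = 0.06370 S → |Z| = 1/|Y| = 15.70 Ω, ∠Z = −∠Y = -81.79°
I = V/|Z| = 10.19 A
P = VI cos φ = 160 × 10.19 × cos(-81.79°) = 232.7 W

232.7 W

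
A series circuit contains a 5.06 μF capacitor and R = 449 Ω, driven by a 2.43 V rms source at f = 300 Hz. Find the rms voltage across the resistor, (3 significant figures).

2.37 V

ω = 2πf = 1885 rad/s
X_C = 1/(ωC) = 105 Ω
Z = 449 − j105 Ω
|Z| = √(449² + 105²) = 461 Ω
I = V/|Z| = 5.27 mA
V_R = I·|Z_R| = 0.00527 × 449 = 2.37 V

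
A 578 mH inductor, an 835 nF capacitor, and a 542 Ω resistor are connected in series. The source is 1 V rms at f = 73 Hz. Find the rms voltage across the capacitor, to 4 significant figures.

1.084 V

ω = 2πf = 458.7 rad/s
X_L = ωL = 265.1 Ω
X_C = 1/(ωC) = 2611 Ω
Net reactance X = X_L − X_C = -2346 Ω
Z = 542.0 − j2346 Ω
|Z| = √(542.0² + 2346²) = 2408 Ω
I = V/|Z| = 415.3 μA
V_C = I·|Z_C| = 0.0004153 × 2611 = 1.084 V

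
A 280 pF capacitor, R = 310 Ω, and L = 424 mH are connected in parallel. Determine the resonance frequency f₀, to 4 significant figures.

14.61 kHz

ω₀ = 1/√(LC) = 1/√(0.424 × 2.8e-10) = 91780 rad/s
f₀ = ω₀/(2π) = 14.61 kHz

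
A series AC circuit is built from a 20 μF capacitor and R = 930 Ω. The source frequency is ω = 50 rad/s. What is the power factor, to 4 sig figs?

0.6810

X_C = 1/(ωC) = 1000 Ω
Z = 930.0 − j1000 Ω
|Z| = √(930.0² + 1000²) = 1366 Ω
∠Z = arctan(-1000/930.0) = -47.08°
cos φ = cos(-47.08°) = 0.6810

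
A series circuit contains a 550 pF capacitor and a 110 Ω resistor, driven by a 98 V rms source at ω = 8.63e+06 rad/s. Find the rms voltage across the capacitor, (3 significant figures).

86.9 V

X_C = 1/(ωC) = 211 Ω
Z = 110 − j211 Ω
|Z| = √(110² + 211²) = 238 Ω
I = V/|Z| = 412 mA
V_C = I·|Z_C| = 0.412 × 211 = 86.9 V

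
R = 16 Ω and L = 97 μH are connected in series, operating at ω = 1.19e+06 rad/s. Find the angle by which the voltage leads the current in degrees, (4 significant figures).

82.11°

X_L = ωL = 115.4 Ω
Z = 16.00 + j115.4 Ω
|Z| = √(16.00² + 115.4²) = 116.5 Ω
∠Z = arctan(115.4/16.00) = 82.11°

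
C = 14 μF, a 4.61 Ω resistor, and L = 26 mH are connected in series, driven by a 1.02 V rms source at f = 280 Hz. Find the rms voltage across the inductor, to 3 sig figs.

ω = 2πf = 1759 rad/s
X_L = ωL = 45.7 Ω
X_C = 1/(ωC) = 40.6 Ω
Net reactance X = X_L − X_C = 5.14 Ω
Z = 4.61 + j5.14 Ω
|Z| = √(4.61² + 5.14²) = 6.91 Ω
I = V/|Z| = 148 mA
V_L = I·|Z_L| = 0.148 × 45.7 = 6.76 V

6.76 V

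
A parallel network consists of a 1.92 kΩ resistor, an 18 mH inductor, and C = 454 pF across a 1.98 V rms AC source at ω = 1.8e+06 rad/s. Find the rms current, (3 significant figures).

1.87 mA

X_L = ωL = 32400 Ω
X_C = 1/(ωC) = 1220 Ω
Parallel: admittances add. Y = 1/R + 1/(jωL) + jωC
Y = (0.000521 + j0.000786) S
|Y| = 0.000943 S → |Z| = 1/|Y| = 1060 Ω, ∠Z = −∠Y = -56.5°
I = V/|Z| = 1.98/1060 = 1.87 mA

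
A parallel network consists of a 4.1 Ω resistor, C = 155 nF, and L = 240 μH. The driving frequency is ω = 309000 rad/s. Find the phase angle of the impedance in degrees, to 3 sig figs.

-8.03°

X_L = ωL = 74.2 Ω
X_C = 1/(ωC) = 20.9 Ω
Parallel: admittances add. Y = 1/R + 1/(jωL) + jωC
Y = (0.244 + j0.0344) S
|Y| = 0.246 S → |Z| = 1/|Y| = 4.06 Ω, ∠Z = −∠Y = -8.03°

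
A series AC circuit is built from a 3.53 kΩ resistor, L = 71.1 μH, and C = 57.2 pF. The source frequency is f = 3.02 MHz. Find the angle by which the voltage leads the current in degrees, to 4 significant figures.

6.910°

ω = 2πf = 1.898e+07 rad/s
X_L = ωL = 1349 Ω
X_C = 1/(ωC) = 921.3 Ω
Net reactance X = X_L − X_C = 427.8 Ω
Z = 3530 + j427.8 Ω
|Z| = √(3530² + 427.8²) = 3556 Ω
∠Z = arctan(427.8/3530) = 6.910°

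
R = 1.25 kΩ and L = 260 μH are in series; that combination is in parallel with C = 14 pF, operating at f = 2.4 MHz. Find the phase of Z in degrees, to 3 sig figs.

ω = 2πf = 1.508e+07 rad/s
X_L = ωL = 3920 Ω
X_C = 1/(ωC) = 4740 Ω
Branch 1 (R+jX_L): Z₁ = 1250 + j3920 Ω, |Z₁| = 4120 Ω
Branch 2 (−jX_C): Z₂ = −j4740 Ω
Parallel: Z = Z₁Z₂/(Z₁+Z₂), |Z| = 13100 Ω, ∠Z = 15.5°

15.5°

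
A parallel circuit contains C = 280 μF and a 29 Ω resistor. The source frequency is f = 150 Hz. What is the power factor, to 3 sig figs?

ω = 2πf = 942.5 rad/s
X_C = 1/(ωC) = 3.79 Ω
Parallel: admittances add. Y = 1/R + jωC
Y = (0.0345 + j0.264) S
|Y| = 0.266 S → |Z| = 1/|Y| = 3.76 Ω, ∠Z = −∠Y = -82.6°
cos φ = cos(-82.6°) = 0.130

0.130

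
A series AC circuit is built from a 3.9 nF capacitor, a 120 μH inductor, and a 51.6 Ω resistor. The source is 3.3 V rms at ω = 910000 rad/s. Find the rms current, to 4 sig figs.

18.32 mA

X_L = ωL = 109.2 Ω
X_C = 1/(ωC) = 281.8 Ω
Net reactance X = X_L − X_C = -172.6 Ω
Z = 51.60 − j172.6 Ω
|Z| = √(51.60² + 172.6²) = 180.1 Ω
I = V/|Z| = 3.3/180.1 = 18.32 mA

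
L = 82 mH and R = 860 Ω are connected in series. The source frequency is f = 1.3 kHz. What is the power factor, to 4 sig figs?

0.7890

ω = 2πf = 8168 rad/s
X_L = ωL = 669.8 Ω
Z = 860.0 + j669.8 Ω
|Z| = √(860.0² + 669.8²) = 1090 Ω
∠Z = arctan(669.8/860.0) = 37.91°
cos φ = cos(37.91°) = 0.7890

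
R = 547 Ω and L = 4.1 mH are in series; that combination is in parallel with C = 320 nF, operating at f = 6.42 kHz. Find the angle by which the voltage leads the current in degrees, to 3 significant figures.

ω = 2πf = 40340 rad/s
X_L = ωL = 165 Ω
X_C = 1/(ωC) = 77.5 Ω
Branch 1 (R+jX_L): Z₁ = 547 + j165 Ω, |Z₁| = 571 Ω
Branch 2 (−jX_C): Z₂ = −j77.5 Ω
Parallel: Z = Z₁Z₂/(Z₁+Z₂), |Z| = 79.9 Ω, ∠Z = -82.3°

-82.3°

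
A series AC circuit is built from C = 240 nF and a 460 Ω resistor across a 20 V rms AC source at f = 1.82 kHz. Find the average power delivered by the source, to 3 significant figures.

ω = 2πf = 11440 rad/s
X_C = 1/(ωC) = 364 Ω
Z = 460 − j364 Ω
|Z| = √(460² + 364²) = 587 Ω
∠Z = arctan(-364/460) = -38.4°
I = V/|Z| = 34.1 mA
P = VI cos φ = 20 × 0.0341 × cos(-38.4°) = 534 mW

534 mW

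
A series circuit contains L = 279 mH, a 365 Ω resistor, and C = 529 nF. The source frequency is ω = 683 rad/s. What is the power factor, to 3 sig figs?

X_L = ωL = 191 Ω
X_C = 1/(ωC) = 2770 Ω
Net reactance X = X_L − X_C = -2580 Ω
Z = 365 − j2580 Ω
|Z| = √(365² + 2580²) = 2600 Ω
∠Z = arctan(-2580/365) = -81.9°
cos φ = cos(-81.9°) = 0.140

0.140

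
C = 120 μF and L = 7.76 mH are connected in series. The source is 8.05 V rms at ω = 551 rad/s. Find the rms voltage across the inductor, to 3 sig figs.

3.17 V

X_L = ωL = 4.28 Ω
X_C = 1/(ωC) = 15.1 Ω
Net reactance X = X_L − X_C = -10.8 Ω
Z = − j10.8 Ω
|Z| = √(0² + 10.8²) = 10.8 Ω
I = V/|Z| = 742 mA
V_L = I·|Z_L| = 0.742 × 4.28 = 3.17 V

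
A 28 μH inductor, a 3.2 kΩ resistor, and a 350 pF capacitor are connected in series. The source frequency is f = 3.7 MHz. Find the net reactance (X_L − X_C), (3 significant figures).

528 Ω

ω = 2πf = 2.325e+07 rad/s
X_L = ωL = 651 Ω
X_C = 1/(ωC) = 123 Ω
X = 651 − 123 = 528 Ω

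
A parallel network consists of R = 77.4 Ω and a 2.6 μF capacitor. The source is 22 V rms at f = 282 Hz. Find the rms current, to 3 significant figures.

302 mA

ω = 2πf = 1772 rad/s
X_C = 1/(ωC) = 217 Ω
Parallel: admittances add. Y = 1/R + jωC
Y = (0.0129 + j0.00461) S
|Y| = 0.0137 S → |Z| = 1/|Y| = 72.9 Ω, ∠Z = −∠Y = -19.6°
I = V/|Z| = 22/72.9 = 302 mA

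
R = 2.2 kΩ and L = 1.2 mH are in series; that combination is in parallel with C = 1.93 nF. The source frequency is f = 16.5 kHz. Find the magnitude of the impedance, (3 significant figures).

ω = 2πf = 103700 rad/s
X_L = ωL = 124 Ω
X_C = 1/(ωC) = 5000 Ω
Branch 1 (R+jX_L): Z₁ = 2200 + j124 Ω, |Z₁| = 2200 Ω
Branch 2 (−jX_C): Z₂ = −j5000 Ω
Parallel: Z = Z₁Z₂/(Z₁+Z₂), |Z| = 2060 Ω, ∠Z = -21.1°

2060 Ω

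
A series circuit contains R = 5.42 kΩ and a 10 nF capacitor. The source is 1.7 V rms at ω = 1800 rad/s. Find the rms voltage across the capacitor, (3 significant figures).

1.69 V

X_C = 1/(ωC) = 55600 Ω
Z = 5420 − j55600 Ω
|Z| = √(5420² + 55600²) = 55800 Ω
I = V/|Z| = 30.5 μA
V_C = I·|Z_C| = 3.05e-05 × 55600 = 1.69 V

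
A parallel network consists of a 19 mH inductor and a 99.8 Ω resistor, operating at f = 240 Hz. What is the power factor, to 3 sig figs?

ω = 2πf = 1508 rad/s
X_L = ωL = 28.7 Ω
Parallel: admittances add. Y = 1/R + 1/(jωL)
Y = (0.0100 − j0.0349) S
|Y| = 0.0363 S → |Z| = 1/|Y| = 27.5 Ω, ∠Z = −∠Y = 74.0°
cos φ = cos(74.0°) = 0.276

0.276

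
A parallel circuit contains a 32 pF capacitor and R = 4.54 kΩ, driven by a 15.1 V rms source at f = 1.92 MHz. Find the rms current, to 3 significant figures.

6.71 mA

ω = 2πf = 1.206e+07 rad/s
X_C = 1/(ωC) = 2590 Ω
Parallel: admittances add. Y = 1/R + jωC
Y = (0.000220 + j0.000386) S
|Y| = 0.000444 S → |Z| = 1/|Y| = 2250 Ω, ∠Z = −∠Y = -60.3°
I = V/|Z| = 15.1/2250 = 6.71 mA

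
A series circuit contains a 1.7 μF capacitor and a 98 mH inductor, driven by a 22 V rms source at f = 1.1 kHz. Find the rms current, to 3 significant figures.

37.1 mA

ω = 2πf = 6912 rad/s
X_L = ωL = 677 Ω
X_C = 1/(ωC) = 85.1 Ω
Net reactance X = X_L − X_C = 592 Ω
Z = j592 Ω
|Z| = √(0² + 592²) = 592 Ω
I = V/|Z| = 22/592 = 37.1 mA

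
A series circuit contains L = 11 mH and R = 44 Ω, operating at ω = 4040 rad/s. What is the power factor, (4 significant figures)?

0.7036

X_L = ωL = 44.44 Ω
Z = 44.00 + j44.44 Ω
|Z| = √(44.00² + 44.44²) = 62.54 Ω
∠Z = arctan(44.44/44.00) = 45.29°
cos φ = cos(45.29°) = 0.7036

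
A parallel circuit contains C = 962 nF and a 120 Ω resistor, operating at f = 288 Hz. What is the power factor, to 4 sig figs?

ω = 2πf = 1810 rad/s
X_C = 1/(ωC) = 574.5 Ω
Parallel: admittances add. Y = 1/R + jωC
Y = (0.008333 + j0.001741) S
|Y| = 0.008513 S → |Z| = 1/|Y| = 117.5 Ω, ∠Z = −∠Y = -11.80°
cos φ = cos(-11.80°) = 0.9789

0.9789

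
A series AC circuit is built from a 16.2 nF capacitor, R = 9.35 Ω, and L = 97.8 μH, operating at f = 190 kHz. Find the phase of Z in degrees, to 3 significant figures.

81.8°

ω = 2πf = 1.194e+06 rad/s
X_L = ωL = 117 Ω
X_C = 1/(ωC) = 51.7 Ω
Net reactance X = X_L − X_C = 65.0 Ω
Z = 9.35 + j65.0 Ω
|Z| = √(9.35² + 65.0²) = 65.7 Ω
∠Z = arctan(65.0/9.35) = 81.8°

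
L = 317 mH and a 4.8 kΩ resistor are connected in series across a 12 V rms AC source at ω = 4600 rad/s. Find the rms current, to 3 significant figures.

X_L = ωL = 1460 Ω
Z = 4800 + j1460 Ω
|Z| = √(4800² + 1460²) = 5020 Ω
I = V/|Z| = 12/5020 = 2.39 mA

2.39 mA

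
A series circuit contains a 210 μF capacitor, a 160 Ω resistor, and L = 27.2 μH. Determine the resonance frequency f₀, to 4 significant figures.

2.106 kHz

ω₀ = 1/√(LC) = 1/√(2.72e-05 × 0.00021) = 13230 rad/s
f₀ = ω₀/(2π) = 2.106 kHz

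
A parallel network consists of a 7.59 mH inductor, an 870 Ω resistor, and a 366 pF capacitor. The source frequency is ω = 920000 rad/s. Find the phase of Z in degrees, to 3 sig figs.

X_L = ωL = 6980 Ω
X_C = 1/(ωC) = 2970 Ω
Parallel: admittances add. Y = 1/R + 1/(jωL) + jωC
Y = (0.00115 + j0.000194) S
|Y| = 0.00117 S → |Z| = 1/|Y| = 858 Ω, ∠Z = −∠Y = -9.56°

-9.56°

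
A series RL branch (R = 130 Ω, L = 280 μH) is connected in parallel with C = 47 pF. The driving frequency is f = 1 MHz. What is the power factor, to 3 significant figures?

0.153

ω = 2πf = 6.283e+06 rad/s
X_L = ωL = 1760 Ω
X_C = 1/(ωC) = 3390 Ω
Branch 1 (R+jX_L): Z₁ = 130 + j1760 Ω, |Z₁| = 1760 Ω
Branch 2 (−jX_C): Z₂ = −j3390 Ω
Parallel: Z = Z₁Z₂/(Z₁+Z₂), |Z| = 3660 Ω, ∠Z = 81.2°
cos φ = cos(81.2°) = 0.153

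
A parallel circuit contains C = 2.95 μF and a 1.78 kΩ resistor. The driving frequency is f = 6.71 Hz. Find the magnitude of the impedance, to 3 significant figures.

ω = 2πf = 42.16 rad/s
X_C = 1/(ωC) = 8040 Ω
Parallel: admittances add. Y = 1/R + jωC
Y = (0.000562 + j0.000124) S
|Y| = 0.000575 S → |Z| = 1/|Y| = 1740 Ω, ∠Z = −∠Y = -12.5°

1740 Ω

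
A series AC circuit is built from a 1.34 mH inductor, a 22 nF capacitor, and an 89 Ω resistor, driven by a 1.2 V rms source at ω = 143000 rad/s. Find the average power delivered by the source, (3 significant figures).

5.37 mW

X_L = ωL = 192 Ω
X_C = 1/(ωC) = 318 Ω
Net reactance X = X_L − X_C = -126 Ω
Z = 89.0 − j126 Ω
|Z| = √(89.0² + 126²) = 154 Ω
∠Z = arctan(-126/89.0) = -54.8°
I = V/|Z| = 7.77 mA
P = VI cos φ = 1.2 × 0.00777 × cos(-54.8°) = 5.37 mW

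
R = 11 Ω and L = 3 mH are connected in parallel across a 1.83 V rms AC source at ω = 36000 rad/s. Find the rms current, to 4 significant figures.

X_L = ωL = 108.0 Ω
Parallel: admittances add. Y = 1/R + 1/(jωL)
Y = (0.09091 − j0.009259) S
|Y| = 0.09138 S → |Z| = 1/|Y| = 10.94 Ω, ∠Z = −∠Y = 5.816°
I = V/|Z| = 1.83/10.94 = 167.2 mA

167.2 mA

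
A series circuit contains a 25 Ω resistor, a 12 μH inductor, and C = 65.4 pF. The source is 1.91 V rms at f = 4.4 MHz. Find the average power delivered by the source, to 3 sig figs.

ω = 2πf = 2.765e+07 rad/s
X_L = ωL = 332 Ω
X_C = 1/(ωC) = 553 Ω
Net reactance X = X_L − X_C = -221 Ω
Z = 25.0 − j221 Ω
|Z| = √(25.0² + 221²) = 223 Ω
∠Z = arctan(-221/25.0) = -83.6°
I = V/|Z| = 8.58 mA
P = VI cos φ = 1.91 × 0.00858 × cos(-83.6°) = 1.84 mW

1.84 mW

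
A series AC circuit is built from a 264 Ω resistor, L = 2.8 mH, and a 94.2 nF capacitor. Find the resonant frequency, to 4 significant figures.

ω₀ = 1/√(LC) = 1/√(0.0028 × 9.42e-08) = 61570 rad/s
f₀ = ω₀/(2π) = 9.800 kHz

9.800 kHz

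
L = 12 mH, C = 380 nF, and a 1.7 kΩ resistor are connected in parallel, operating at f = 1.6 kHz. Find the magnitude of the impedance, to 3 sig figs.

ω = 2πf = 10050 rad/s
X_L = ωL = 121 Ω
X_C = 1/(ωC) = 262 Ω
Parallel: admittances add. Y = 1/R + 1/(jωL) + jωC
Y = (0.000588 − j0.00447) S
|Y| = 0.00451 S → |Z| = 1/|Y| = 222 Ω, ∠Z = −∠Y = 82.5°

222 Ω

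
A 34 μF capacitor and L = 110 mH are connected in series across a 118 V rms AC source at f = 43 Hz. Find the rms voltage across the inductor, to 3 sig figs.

44.3 V

ω = 2πf = 270.2 rad/s
X_L = ωL = 29.7 Ω
X_C = 1/(ωC) = 109 Ω
Net reactance X = X_L − X_C = -79.1 Ω
Z = − j79.1 Ω
|Z| = √(0² + 79.1²) = 79.1 Ω
I = V/|Z| = 1.49 A
V_L = I·|Z_L| = 1.49 × 29.7 = 44.3 V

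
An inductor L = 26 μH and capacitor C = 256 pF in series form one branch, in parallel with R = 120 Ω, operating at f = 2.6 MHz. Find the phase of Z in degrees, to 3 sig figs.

ω = 2πf = 1.634e+07 rad/s
X_L = ωL = 425 Ω
X_C = 1/(ωC) = 239 Ω
Branch 1: Z₁ = R = 120 Ω
Branch 2 (series LC): Z₂ = j(X_L − X_C) = j186 Ω
Parallel: Z = Z₁Z₂/(Z₁+Z₂), |Z| = 101 Ω, ∠Z = 32.9°

32.9°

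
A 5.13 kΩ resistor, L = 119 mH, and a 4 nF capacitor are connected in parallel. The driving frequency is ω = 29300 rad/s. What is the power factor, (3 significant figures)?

X_L = ωL = 3490 Ω
X_C = 1/(ωC) = 8530 Ω
Parallel: admittances add. Y = 1/R + 1/(jωL) + jωC
Y = (0.000195 − j0.000170) S
|Y| = 0.000258 S → |Z| = 1/|Y| = 3870 Ω, ∠Z = −∠Y = 41.0°
cos φ = cos(41.0°) = 0.754

0.754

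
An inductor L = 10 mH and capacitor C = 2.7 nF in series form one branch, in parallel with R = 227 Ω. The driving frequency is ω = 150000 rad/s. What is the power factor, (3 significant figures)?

0.974

X_L = ωL = 1500 Ω
X_C = 1/(ωC) = 2470 Ω
Branch 1: Z₁ = R = 227 Ω
Branch 2 (series LC): Z₂ = j(X_L − X_C) = −j969 Ω
Parallel: Z = Z₁Z₂/(Z₁+Z₂), |Z| = 221 Ω, ∠Z = -13.2°
cos φ = cos(-13.2°) = 0.974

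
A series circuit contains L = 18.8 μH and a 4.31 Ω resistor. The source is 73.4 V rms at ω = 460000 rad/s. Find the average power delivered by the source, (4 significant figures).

X_L = ωL = 8.648 Ω
Z = 4.310 + j8.648 Ω
|Z| = √(4.310² + 8.648²) = 9.663 Ω
∠Z = arctan(8.648/4.310) = 63.51°
I = V/|Z| = 7.596 A
P = VI cos φ = 73.4 × 7.596 × cos(63.51°) = 248.7 W

248.7 W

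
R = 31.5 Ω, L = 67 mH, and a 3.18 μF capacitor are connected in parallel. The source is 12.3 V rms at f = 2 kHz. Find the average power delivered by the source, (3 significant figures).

ω = 2πf = 12570 rad/s
X_L = ωL = 842 Ω
X_C = 1/(ωC) = 25.0 Ω
Parallel: admittances add. Y = 1/R + 1/(jωL) + jωC
Y = (0.0317 + j0.0388) S
|Y| = 0.0501 S → |Z| = 1/|Y| = 20.0 Ω, ∠Z = −∠Y = -50.7°
I = V/|Z| = 616 mA
P = VI cos φ = 12.3 × 0.616 × cos(-50.7°) = 4.80 W

4.80 W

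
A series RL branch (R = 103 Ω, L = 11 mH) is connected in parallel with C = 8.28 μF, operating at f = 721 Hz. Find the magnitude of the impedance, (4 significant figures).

ω = 2πf = 4530 rad/s
X_L = ωL = 49.83 Ω
X_C = 1/(ωC) = 26.66 Ω
Branch 1 (R+jX_L): Z₁ = 103.0 + j49.83 Ω, |Z₁| = 114.4 Ω
Branch 2 (−jX_C): Z₂ = −j26.66 Ω
Parallel: Z = Z₁Z₂/(Z₁+Z₂), |Z| = 28.89 Ω, ∠Z = -76.86°

28.89 Ω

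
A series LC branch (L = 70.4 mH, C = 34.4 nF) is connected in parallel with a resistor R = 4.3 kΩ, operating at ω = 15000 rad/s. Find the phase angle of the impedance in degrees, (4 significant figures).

-78.41°

X_L = ωL = 1056 Ω
X_C = 1/(ωC) = 1938 Ω
Branch 1: Z₁ = R = 4300 Ω
Branch 2 (series LC): Z₂ = j(X_L − X_C) = −j882.0 Ω
Parallel: Z = Z₁Z₂/(Z₁+Z₂), |Z| = 864.0 Ω, ∠Z = -78.41°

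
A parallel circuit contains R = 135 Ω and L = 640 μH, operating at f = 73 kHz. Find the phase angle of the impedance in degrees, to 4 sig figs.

ω = 2πf = 458700 rad/s
X_L = ωL = 293.6 Ω
Parallel: admittances add. Y = 1/R + 1/(jωL)
Y = (0.007407 − j0.003407) S
|Y| = 0.008153 S → |Z| = 1/|Y| = 122.7 Ω, ∠Z = −∠Y = 24.70°

24.70°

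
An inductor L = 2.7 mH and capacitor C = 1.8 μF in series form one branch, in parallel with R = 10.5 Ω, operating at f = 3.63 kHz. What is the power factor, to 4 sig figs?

0.9624

ω = 2πf = 22810 rad/s
X_L = ωL = 61.58 Ω
X_C = 1/(ωC) = 24.36 Ω
Branch 1: Z₁ = R = 10.50 Ω
Branch 2 (series LC): Z₂ = j(X_L − X_C) = j37.22 Ω
Parallel: Z = Z₁Z₂/(Z₁+Z₂), |Z| = 10.11 Ω, ∠Z = 15.75°
cos φ = cos(15.75°) = 0.9624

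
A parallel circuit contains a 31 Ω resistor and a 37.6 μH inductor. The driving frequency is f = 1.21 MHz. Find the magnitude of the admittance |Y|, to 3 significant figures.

ω = 2πf = 7.603e+06 rad/s
X_L = ωL = 286 Ω
Parallel: admittances add. Y = 1/R + 1/(jωL)
Y = (0.0323 − j0.00350) S
|Y| = 0.0324 S → |Z| = 1/|Y| = 30.8 Ω, ∠Z = −∠Y = 6.19°

32.4 mS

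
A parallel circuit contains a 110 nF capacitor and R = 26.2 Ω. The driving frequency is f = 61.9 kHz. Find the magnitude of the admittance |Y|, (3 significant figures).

ω = 2πf = 388900 rad/s
X_C = 1/(ωC) = 23.4 Ω
Parallel: admittances add. Y = 1/R + jωC
Y = (0.0382 + j0.0428) S
|Y| = 0.0573 S → |Z| = 1/|Y| = 17.4 Ω, ∠Z = −∠Y = -48.3°

57.3 mS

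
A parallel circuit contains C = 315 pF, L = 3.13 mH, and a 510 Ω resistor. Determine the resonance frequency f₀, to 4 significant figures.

160.3 kHz

ω₀ = 1/√(LC) = 1/√(0.00313 × 3.15e-10) = 1.007e+06 rad/s
f₀ = ω₀/(2π) = 160.3 kHz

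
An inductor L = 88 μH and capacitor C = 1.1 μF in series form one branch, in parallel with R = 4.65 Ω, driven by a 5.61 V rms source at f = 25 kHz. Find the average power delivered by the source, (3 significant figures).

ω = 2πf = 157100 rad/s
X_L = ωL = 13.8 Ω
X_C = 1/(ωC) = 5.79 Ω
Branch 1: Z₁ = R = 4.65 Ω
Branch 2 (series LC): Z₂ = j(X_L − X_C) = j8.04 Ω
Parallel: Z = Z₁Z₂/(Z₁+Z₂), |Z| = 4.02 Ω, ∠Z = 30.1°
I = V/|Z| = 1.39 A
P = VI cos φ = 5.61 × 1.39 × cos(30.1°) = 6.77 W

6.77 W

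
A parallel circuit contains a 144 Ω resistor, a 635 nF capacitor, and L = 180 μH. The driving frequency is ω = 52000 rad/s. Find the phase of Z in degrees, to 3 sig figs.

X_L = ωL = 9.36 Ω
X_C = 1/(ωC) = 30.3 Ω
Parallel: admittances add. Y = 1/R + 1/(jωL) + jωC
Y = (0.00694 − j0.0738) S
|Y| = 0.0741 S → |Z| = 1/|Y| = 13.5 Ω, ∠Z = −∠Y = 84.6°

84.6°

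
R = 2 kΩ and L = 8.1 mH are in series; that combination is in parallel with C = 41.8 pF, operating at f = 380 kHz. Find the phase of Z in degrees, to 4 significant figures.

-83.79°

ω = 2πf = 2.388e+06 rad/s
X_L = ωL = 19340 Ω
X_C = 1/(ωC) = 10020 Ω
Branch 1 (R+jX_L): Z₁ = 2000 + j19340 Ω, |Z₁| = 19440 Ω
Branch 2 (−jX_C): Z₂ = −j10020 Ω
Parallel: Z = Z₁Z₂/(Z₁+Z₂), |Z| = 20440 Ω, ∠Z = -83.79°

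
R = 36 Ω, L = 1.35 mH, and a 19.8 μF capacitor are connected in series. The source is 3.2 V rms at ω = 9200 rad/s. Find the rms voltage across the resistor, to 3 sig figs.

3.14 V

X_L = ωL = 12.4 Ω
X_C = 1/(ωC) = 5.49 Ω
Net reactance X = X_L − X_C = 6.93 Ω
Z = 36.0 + j6.93 Ω
|Z| = √(36.0² + 6.93²) = 36.7 Ω
I = V/|Z| = 87.3 mA
V_R = I·|Z_R| = 0.0873 × 36.0 = 3.14 V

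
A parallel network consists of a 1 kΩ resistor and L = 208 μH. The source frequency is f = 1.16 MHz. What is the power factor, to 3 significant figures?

ω = 2πf = 7.288e+06 rad/s
X_L = ωL = 1520 Ω
Parallel: admittances add. Y = 1/R + 1/(jωL)
Y = (0.00100 − j0.000660) S
|Y| = 0.00120 S → |Z| = 1/|Y| = 835 Ω, ∠Z = −∠Y = 33.4°
cos φ = cos(33.4°) = 0.835

0.835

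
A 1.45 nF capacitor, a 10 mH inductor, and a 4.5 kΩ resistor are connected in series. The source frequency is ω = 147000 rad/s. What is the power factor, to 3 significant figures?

X_L = ωL = 1470 Ω
X_C = 1/(ωC) = 4690 Ω
Net reactance X = X_L − X_C = -3220 Ω
Z = 4500 − j3220 Ω
|Z| = √(4500² + 3220²) = 5530 Ω
∠Z = arctan(-3220/4500) = -35.6°
cos φ = cos(-35.6°) = 0.813

0.813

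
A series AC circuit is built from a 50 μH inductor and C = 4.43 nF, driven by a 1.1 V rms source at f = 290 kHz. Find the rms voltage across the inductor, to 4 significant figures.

ω = 2πf = 1.822e+06 rad/s
X_L = ωL = 91.11 Ω
X_C = 1/(ωC) = 123.9 Ω
Net reactance X = X_L − X_C = -32.78 Ω
Z = − j32.78 Ω
|Z| = √(0² + 32.78²) = 32.78 Ω
I = V/|Z| = 33.56 mA
V_L = I·|Z_L| = 0.03356 × 91.11 = 3.057 V

3.057 V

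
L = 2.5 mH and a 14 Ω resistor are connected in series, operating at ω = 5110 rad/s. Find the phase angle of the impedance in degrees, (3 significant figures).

42.4°

X_L = ωL = 12.8 Ω
Z = 14.0 + j12.8 Ω
|Z| = √(14.0² + 12.8²) = 19.0 Ω
∠Z = arctan(12.8/14.0) = 42.4°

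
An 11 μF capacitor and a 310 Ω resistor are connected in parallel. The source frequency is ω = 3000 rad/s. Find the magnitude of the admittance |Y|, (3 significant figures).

X_C = 1/(ωC) = 30.3 Ω
Parallel: admittances add. Y = 1/R + jωC
Y = (0.00323 + j0.0330) S
|Y| = 0.0332 S → |Z| = 1/|Y| = 30.2 Ω, ∠Z = −∠Y = -84.4°

33.2 mS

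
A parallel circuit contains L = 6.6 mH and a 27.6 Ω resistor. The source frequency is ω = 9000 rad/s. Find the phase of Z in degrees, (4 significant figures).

24.92°

X_L = ωL = 59.40 Ω
Parallel: admittances add. Y = 1/R + 1/(jωL)
Y = (0.03623 − j0.01684) S
|Y| = 0.03995 S → |Z| = 1/|Y| = 25.03 Ω, ∠Z = −∠Y = 24.92°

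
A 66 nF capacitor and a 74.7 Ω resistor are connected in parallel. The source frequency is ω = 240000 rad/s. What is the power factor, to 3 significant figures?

0.645

X_C = 1/(ωC) = 63.1 Ω
Parallel: admittances add. Y = 1/R + jωC
Y = (0.0134 + j0.0158) S
|Y| = 0.0207 S → |Z| = 1/|Y| = 48.2 Ω, ∠Z = −∠Y = -49.8°
cos φ = cos(-49.8°) = 0.645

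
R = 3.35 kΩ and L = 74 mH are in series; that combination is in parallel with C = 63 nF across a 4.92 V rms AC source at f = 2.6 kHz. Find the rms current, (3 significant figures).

4.77 mA

ω = 2πf = 16340 rad/s
X_L = ωL = 1210 Ω
X_C = 1/(ωC) = 972 Ω
Branch 1 (R+jX_L): Z₁ = 3350 + j1210 Ω, |Z₁| = 3560 Ω
Branch 2 (−jX_C): Z₂ = −j972 Ω
Parallel: Z = Z₁Z₂/(Z₁+Z₂), |Z| = 1030 Ω, ∠Z = -74.2°
I = V/|Z| = 4.92/1030 = 4.77 mA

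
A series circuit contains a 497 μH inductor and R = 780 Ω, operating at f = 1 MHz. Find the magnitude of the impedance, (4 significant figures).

ω = 2πf = 6.283e+06 rad/s
X_L = ωL = 3123 Ω
Z = 780.0 + j3123 Ω
|Z| = √(780.0² + 3123²) = 3219 Ω

3219 Ω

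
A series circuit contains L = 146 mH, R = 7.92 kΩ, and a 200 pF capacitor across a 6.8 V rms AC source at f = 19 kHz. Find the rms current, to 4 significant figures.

ω = 2πf = 119400 rad/s
X_L = ωL = 17430 Ω
X_C = 1/(ωC) = 41880 Ω
Net reactance X = X_L − X_C = -24450 Ω
Z = 7920 − j24450 Ω
|Z| = √(7920² + 24450²) = 25700 Ω
I = V/|Z| = 6.8/25700 = 264.6 μA

264.6 μA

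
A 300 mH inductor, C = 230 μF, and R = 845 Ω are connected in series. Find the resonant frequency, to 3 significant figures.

ω₀ = 1/√(LC) = 1/√(0.3 × 0.00023) = 120.4 rad/s
f₀ = ω₀/(2π) = 19.2 Hz

19.2 Hz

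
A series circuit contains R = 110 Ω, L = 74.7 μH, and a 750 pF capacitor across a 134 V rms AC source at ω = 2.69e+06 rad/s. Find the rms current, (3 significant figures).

426 mA

X_L = ωL = 201 Ω
X_C = 1/(ωC) = 496 Ω
Net reactance X = X_L − X_C = -295 Ω
Z = 110 − j295 Ω
|Z| = √(110² + 295²) = 315 Ω
I = V/|Z| = 134/315 = 426 mA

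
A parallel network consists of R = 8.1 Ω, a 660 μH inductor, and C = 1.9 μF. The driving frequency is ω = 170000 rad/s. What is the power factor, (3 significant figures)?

0.366

X_L = ωL = 112 Ω
X_C = 1/(ωC) = 3.10 Ω
Parallel: admittances add. Y = 1/R + 1/(jωL) + jωC
Y = (0.123 + j0.314) S
|Y| = 0.337 S → |Z| = 1/|Y| = 2.96 Ω, ∠Z = −∠Y = -68.5°
cos φ = cos(-68.5°) = 0.366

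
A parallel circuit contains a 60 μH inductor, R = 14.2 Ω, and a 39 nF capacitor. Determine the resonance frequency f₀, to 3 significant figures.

104 kHz

ω₀ = 1/√(LC) = 1/√(6e-05 × 3.9e-08) = 653700 rad/s
f₀ = ω₀/(2π) = 104 kHz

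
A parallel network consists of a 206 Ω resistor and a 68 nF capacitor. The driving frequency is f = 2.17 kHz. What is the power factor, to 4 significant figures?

ω = 2πf = 13630 rad/s
X_C = 1/(ωC) = 1079 Ω
Parallel: admittances add. Y = 1/R + jωC
Y = (0.004854 + j0.0009271) S
|Y| = 0.004942 S → |Z| = 1/|Y| = 202.3 Ω, ∠Z = −∠Y = -10.81°
cos φ = cos(-10.81°) = 0.9822

0.9822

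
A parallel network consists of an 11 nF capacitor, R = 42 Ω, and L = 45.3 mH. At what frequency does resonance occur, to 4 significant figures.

ω₀ = 1/√(LC) = 1/√(0.0453 × 1.1e-08) = 44800 rad/s
f₀ = ω₀/(2π) = 7.130 kHz

7.130 kHz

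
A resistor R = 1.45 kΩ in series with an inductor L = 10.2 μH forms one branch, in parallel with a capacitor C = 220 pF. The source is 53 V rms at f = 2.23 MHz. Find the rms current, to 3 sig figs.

ω = 2πf = 1.401e+07 rad/s
X_L = ωL = 143 Ω
X_C = 1/(ωC) = 324 Ω
Branch 1 (R+jX_L): Z₁ = 1450 + j143 Ω, |Z₁| = 1460 Ω
Branch 2 (−jX_C): Z₂ = −j324 Ω
Parallel: Z = Z₁Z₂/(Z₁+Z₂), |Z| = 323 Ω, ∠Z = -77.2°
I = V/|Z| = 53/323 = 164 mA

164 mA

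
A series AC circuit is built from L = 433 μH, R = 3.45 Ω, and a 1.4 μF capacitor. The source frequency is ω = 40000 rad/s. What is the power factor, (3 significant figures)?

0.988

X_L = ωL = 17.3 Ω
X_C = 1/(ωC) = 17.9 Ω
Net reactance X = X_L − X_C = -0.537 Ω
Z = 3.45 − j0.537 Ω
|Z| = √(3.45² + 0.537²) = 3.49 Ω
∠Z = arctan(-0.537/3.45) = -8.85°
cos φ = cos(-8.85°) = 0.988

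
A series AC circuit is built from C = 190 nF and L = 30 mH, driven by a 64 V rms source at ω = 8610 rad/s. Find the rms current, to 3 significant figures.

181 mA

X_L = ωL = 258 Ω
X_C = 1/(ωC) = 611 Ω
Net reactance X = X_L − X_C = -353 Ω
Z = − j353 Ω
|Z| = √(0² + 353²) = 353 Ω
I = V/|Z| = 64/353 = 181 mA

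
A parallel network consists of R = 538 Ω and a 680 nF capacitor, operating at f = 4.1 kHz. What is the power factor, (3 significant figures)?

0.106

ω = 2πf = 25760 rad/s
X_C = 1/(ωC) = 57.1 Ω
Parallel: admittances add. Y = 1/R + jωC
Y = (0.00186 + j0.0175) S
|Y| = 0.0176 S → |Z| = 1/|Y| = 56.8 Ω, ∠Z = −∠Y = -83.9°
cos φ = cos(-83.9°) = 0.106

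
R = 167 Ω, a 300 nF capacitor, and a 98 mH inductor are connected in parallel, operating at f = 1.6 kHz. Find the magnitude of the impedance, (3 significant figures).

158 Ω

ω = 2πf = 10050 rad/s
X_L = ωL = 985 Ω
X_C = 1/(ωC) = 332 Ω
Parallel: admittances add. Y = 1/R + 1/(jωL) + jωC
Y = (0.00599 + j0.00200) S
|Y| = 0.00631 S → |Z| = 1/|Y| = 158 Ω, ∠Z = −∠Y = -18.5°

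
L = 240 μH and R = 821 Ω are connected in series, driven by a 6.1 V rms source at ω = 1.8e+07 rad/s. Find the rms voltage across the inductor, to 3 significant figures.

5.99 V

X_L = ωL = 4320 Ω
Z = 821 + j4320 Ω
|Z| = √(821² + 4320²) = 4400 Ω
I = V/|Z| = 1.39 mA
V_L = I·|Z_L| = 0.00139 × 4320 = 5.99 V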